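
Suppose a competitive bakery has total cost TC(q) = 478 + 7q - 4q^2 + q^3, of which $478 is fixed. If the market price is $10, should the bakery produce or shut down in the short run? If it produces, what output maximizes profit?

Produce at q = 3

Variable cost is VC = 7q - 4q^2 + q^3, so AVC = VC/q = 7 - 4q + q^2 and MC = dTC/dq = 7 - 8q + 3q^2.
The AVC parabola has its vertex at q = 4/2 = 2, where AVC = 7 - 4·2 + 2^2 = $3.
Since P = $10 ≥ min AVC = $3, price covers variable cost and the firm should produce.
P = MC gives -3 - 8q + 3q^2 = 0, with roots -1/3 and 3. Take the larger (rising MC): q* = 3.
Check: AVC at q = 3 is $4 ≤ P, so revenue covers variable cost.
Profit = P·q − TC = 10·3 − 490 = -$460, a loss, but smaller than the $478 fixed cost the firm would lose by shutting down.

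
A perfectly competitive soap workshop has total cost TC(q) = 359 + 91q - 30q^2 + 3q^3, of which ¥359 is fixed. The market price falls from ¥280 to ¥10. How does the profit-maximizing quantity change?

AVC = 91 - 30q + 3q^2, minimized at q = 5 where min AVC = ¥16. MC = 91 - 60q + 9q^2.
With P = ¥280 above the shutdown price, P = MC gives q = 9.
At P = ¥10 < min AVC = ¥16, price no longer covers variable cost at any output, so the firm shuts down: q = 0.

Output falls from 9 to 0 (the firm shuts down)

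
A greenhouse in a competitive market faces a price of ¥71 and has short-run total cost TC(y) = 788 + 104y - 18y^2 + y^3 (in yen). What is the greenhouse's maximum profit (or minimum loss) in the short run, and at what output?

AVC = 104 - 18y + y^2 has its minimum ¥23 at y = 9; price ¥71 clears that bar, so the firm operates.
MC = 104 - 36y + 3y^2. Setting P = MC and taking the root on the rising branch gives y* = 11.
TR = 71·11 = 781. TC = 788 + 297 = 1085. Profit = 781 − 1085 = -¥304.
By producing, the firm covers all variable cost plus ¥484 of fixed cost; shutting down would lose the full ¥788.

Profit = -¥304 at y = 11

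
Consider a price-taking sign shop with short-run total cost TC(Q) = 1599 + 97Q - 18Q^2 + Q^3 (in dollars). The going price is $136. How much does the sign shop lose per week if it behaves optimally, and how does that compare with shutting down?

Profit = -$247 at Q = 13

AVC = 97 - 18Q + Q^2 has its minimum $16 at Q = 9; price $136 clears that bar, so the firm operates.
MC = 97 - 36Q + 3Q^2. Setting P = MC and taking the root on the rising branch gives Q* = 13.
TR = 136·13 = 1768. TC = 1599 + 416 = 2015. Profit = 1768 − 2015 = -$247.
Shutting down would mean losing the fixed cost of $1599, so operating at a loss of $247 is better by $1352.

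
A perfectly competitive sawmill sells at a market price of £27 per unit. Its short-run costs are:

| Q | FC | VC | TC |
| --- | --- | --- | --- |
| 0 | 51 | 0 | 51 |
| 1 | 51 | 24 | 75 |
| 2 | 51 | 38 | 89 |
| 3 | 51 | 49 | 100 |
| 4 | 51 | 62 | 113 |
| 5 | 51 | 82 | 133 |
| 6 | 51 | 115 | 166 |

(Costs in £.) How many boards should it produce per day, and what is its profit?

Tabulate TR − TC: Q=0: -51; Q=1: -48; Q=2: -35; Q=3: -19; Q=4: -5; Q=5: 2; Q=6: -4.
Profit is maximized at Q = 5. AVC there is 82/5 = £16.40 ≤ P, so producing beats shutting down (which would give -£51).

Q = 5; profit = £2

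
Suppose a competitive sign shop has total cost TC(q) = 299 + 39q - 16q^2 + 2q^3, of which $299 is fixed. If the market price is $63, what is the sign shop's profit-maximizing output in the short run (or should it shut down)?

Produce at q = 6

From TC, MC = TC'(q) = 39 - 32q + 6q^2 and AVC = VC/q = 39 - 16q + 2q^2.
AVC hits its minimum where MC = AVC, at q = 4, giving min AVC = 39 - 16·4 + 2·4^2 = $7.
P = $63 exceeds min AVC = $7, so the firm stays open.
Solving P = MC: -24 - 32q + 6q^2 = 0 ⇒ q = -2/3 or 6. On the upward-sloping branch, q* = 6.
Check: AVC at q = 6 is $15 ≤ P, so revenue covers variable cost.
Profit = P·q − TC = 63·6 − 389 = -$11, a loss, but smaller than the $299 fixed cost the firm would lose by shutting down.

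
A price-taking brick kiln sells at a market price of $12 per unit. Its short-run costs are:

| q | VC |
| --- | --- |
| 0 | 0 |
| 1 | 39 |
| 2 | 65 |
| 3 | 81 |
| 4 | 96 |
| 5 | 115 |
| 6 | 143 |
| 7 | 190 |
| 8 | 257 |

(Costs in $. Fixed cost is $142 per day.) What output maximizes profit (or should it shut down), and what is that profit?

Compute π = P·q − TC at each output: q=0: -142; q=1: -169; q=2: -183; q=3: -187; q=4: -190; q=5: -197; q=6: -213; q=7: -248; q=8: -303.
Profit is highest at q = 0. Equivalently, the lowest AVC in the table is 115/5 ≈ $23 at q = 5, and P = $12 falls below it — price never covers variable cost, so the firm shuts down and loses only its fixed cost.

q = 0 (shut down); profit = -$142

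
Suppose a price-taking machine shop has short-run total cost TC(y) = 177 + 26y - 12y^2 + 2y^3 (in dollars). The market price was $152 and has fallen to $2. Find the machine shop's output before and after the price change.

AVC = 26 - 12y + 2y^2, minimized at y = 3 where min AVC = $8. MC = 26 - 24y + 6y^2.
At P = $152 ≥ min AVC, set P = MC on the rising branch: y = 7.
At P = $2 < min AVC = $8, price no longer covers variable cost at any output, so the firm shuts down: y = 0.

Output falls from 7 to 0 (the firm shuts down)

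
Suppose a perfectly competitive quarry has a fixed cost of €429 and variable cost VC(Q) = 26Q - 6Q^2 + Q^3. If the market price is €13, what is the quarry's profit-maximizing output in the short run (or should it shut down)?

Shut down

Strip out fixed cost: VC = 26Q - 6Q^2 + Q^3. Then AVC = 26 - 6Q + Q^2 and MC = 26 - 12Q + 3Q^2.
AVC is minimized where dAVC/dQ = -6 + 2Q = 0, at Q = 3; min AVC = 26 - 6·3 + 3^2 = €17.
With P < min AVC (€13 < €17), every unit sold adds to the loss.
Best response: produce nothing and absorb the €429 fixed cost.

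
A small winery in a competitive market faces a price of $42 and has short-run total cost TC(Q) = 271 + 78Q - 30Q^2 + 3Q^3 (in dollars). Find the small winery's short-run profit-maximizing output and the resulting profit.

AVC = 78 - 30Q + 3Q^2 has its minimum $3 at Q = 5; price $42 clears that bar, so the firm operates.
MC = 78 - 60Q + 9Q^2. Setting P = MC and taking the root on the rising branch gives Q* = 6.
TR = 42·6 = 252. TC = 271 + 36 = 307. Profit = 252 − 307 = -$55.
Shutting down would mean losing the fixed cost of $271, so operating at a loss of $55 is better by $216.

Profit = -$55 at Q = 6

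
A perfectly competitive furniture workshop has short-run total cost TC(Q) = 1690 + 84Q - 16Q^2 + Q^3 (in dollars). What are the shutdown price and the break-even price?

Shutdown price = $20; break-even price = $175

Shutdown price = min AVC. AVC = 84 - 16Q + Q^2, with vertex at Q = 8 and minimum $20.
ATC = 1690/Q + 84 - 16Q + Q^2. Setting dATC/dQ = −1690/Q^2 − 16 + 2Q = 0 gives Q = 13 (since 2·13^3 − 16·13^2 = 1690).
min ATC = 1690/13 + 84 − 16·13 + 13^2 = $175. That is the break-even price.
For $20 ≤ P < $175 the firm produces at a loss; below $20 it shuts down.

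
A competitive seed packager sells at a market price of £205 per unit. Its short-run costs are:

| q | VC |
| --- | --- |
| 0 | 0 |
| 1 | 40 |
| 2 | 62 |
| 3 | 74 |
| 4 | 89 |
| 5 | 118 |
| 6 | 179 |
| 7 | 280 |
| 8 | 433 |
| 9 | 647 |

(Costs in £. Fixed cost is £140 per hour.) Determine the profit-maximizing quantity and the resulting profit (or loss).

q = 8; profit = £1067

Tabulate TR − TC: q=0: -140; q=1: 25; q=2: 208; q=3: 401; q=4: 591; q=5: 767; q=6: 911; q=7: 1015; q=8: 1067; q=9: 1058.
Profit is maximized at q = 8. AVC there is 433/8 = £54.12 ≤ P, so producing beats shutting down (which would give -£140).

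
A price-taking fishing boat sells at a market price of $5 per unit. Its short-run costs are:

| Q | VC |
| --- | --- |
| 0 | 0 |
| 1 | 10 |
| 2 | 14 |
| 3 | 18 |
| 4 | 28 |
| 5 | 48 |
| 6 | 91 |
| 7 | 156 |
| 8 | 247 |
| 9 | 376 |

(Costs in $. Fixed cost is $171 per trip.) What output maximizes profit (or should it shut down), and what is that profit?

Tabulate TR − TC: Q=0: -171; Q=1: -176; Q=2: -175; Q=3: -174; Q=4: -179; Q=5: -194; Q=6: -232; Q=7: -292; Q=8: -378; Q=9: -502.
Profit is highest at Q = 0. Equivalently, the lowest AVC in the table is 18/3 ≈ $6 at Q = 3, and P = $5 falls below it — price never covers variable cost, so the firm shuts down and loses only its fixed cost.

Q = 0 (shut down); profit = -$171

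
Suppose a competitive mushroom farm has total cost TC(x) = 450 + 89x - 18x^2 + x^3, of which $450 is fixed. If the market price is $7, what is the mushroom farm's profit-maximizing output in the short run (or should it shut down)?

Variable cost is VC = 89x - 18x^2 + x^3, so AVC = VC/x = 89 - 18x + x^2 and MC = dTC/dx = 89 - 36x + 3x^2.
AVC is minimized where dAVC/dx = -18 + 2x = 0, at x = 9; min AVC = 89 - 18·9 + 9^2 = $8.
Since P = $7 < min AVC = $8, price fails to cover variable cost at any output.
Best response: produce nothing and absorb the $450 fixed cost.

Shut down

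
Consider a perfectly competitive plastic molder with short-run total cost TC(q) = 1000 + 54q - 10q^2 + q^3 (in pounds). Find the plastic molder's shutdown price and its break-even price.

Shutdown price = £29; break-even price = £154

AVC = 54 - 10q + q^2; minimized at q = 5, giving min AVC = £29. That is the shutdown price.
ATC = 1000/q + 54 - 10q + q^2. Setting dATC/dq = −1000/q^2 − 10 + 2q = 0 gives q = 10 (since 2·10^3 − 10·10^2 = 1000).
min ATC = 1000/10 + 54 − 10·10 + 10^2 = £154. That is the break-even price.
For £29 ≤ P < £154 the firm produces at a loss; below £29 it shuts down.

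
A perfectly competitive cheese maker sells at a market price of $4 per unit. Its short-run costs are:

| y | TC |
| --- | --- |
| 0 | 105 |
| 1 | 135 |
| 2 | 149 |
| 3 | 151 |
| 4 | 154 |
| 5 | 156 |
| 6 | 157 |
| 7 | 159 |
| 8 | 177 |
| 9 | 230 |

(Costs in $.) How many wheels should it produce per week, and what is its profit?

Compute π = P·y − TC at each output: y=0: -105; y=1: -131; y=2: -141; y=3: -139; y=4: -138; y=5: -136; y=6: -133; y=7: -131; y=8: -145; y=9: -194.
Profit is highest at y = 0. Equivalently, the lowest AVC in the table is 54/7 ≈ $7.71 at y = 7, and P = $4 falls below it — price never covers variable cost, so the firm shuts down and loses only its fixed cost.

y = 0 (shut down); profit = -$105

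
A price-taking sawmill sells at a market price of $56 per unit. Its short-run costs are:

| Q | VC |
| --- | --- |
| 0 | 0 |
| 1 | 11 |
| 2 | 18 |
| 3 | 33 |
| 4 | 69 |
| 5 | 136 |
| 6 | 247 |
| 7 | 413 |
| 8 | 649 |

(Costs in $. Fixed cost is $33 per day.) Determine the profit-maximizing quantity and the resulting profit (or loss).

Q = 4; profit = $122

Compute π = P·Q − TC at each output: Q=0: -33; Q=1: 12; Q=2: 61; Q=3: 102; Q=4: 122; Q=5: 111; Q=6: 56; Q=7: -54; Q=8: -234.
Profit is maximized at Q = 4. AVC there is 69/4 = $17.25 ≤ P, so producing beats shutting down (which would give -$33).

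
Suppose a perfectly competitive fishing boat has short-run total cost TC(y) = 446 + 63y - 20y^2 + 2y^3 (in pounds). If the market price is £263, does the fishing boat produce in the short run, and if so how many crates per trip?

Strip out fixed cost: VC = 63y - 20y^2 + 2y^3. Then AVC = 63 - 20y + 2y^2 and MC = 63 - 40y + 6y^2.
The AVC parabola has its vertex at y = 20/4 = 5, where AVC = 63 - 20·5 + 2·5^2 = £13.
Because £263 ≥ £13, revenue can cover variable cost; the firm operates.
Solving P = MC: -200 - 40y + 6y^2 = 0 ⇒ y = -10/3 or 10. On the upward-sloping branch, y* = 10.
Check: AVC at y = 10 is £63 ≤ P, so revenue covers variable cost.
Profit = P·y − TC = 263·10 − 1076 = £1554.

Produce at y = 10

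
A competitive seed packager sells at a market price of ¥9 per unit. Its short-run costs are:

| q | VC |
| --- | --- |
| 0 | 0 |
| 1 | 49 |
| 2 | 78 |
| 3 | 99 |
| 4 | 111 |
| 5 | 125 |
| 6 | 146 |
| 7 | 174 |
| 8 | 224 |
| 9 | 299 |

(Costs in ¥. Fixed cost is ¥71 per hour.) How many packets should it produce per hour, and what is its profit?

Compute π = P·q − TC at each output: q=0: -71; q=1: -111; q=2: -131; q=3: -143; q=4: -146; q=5: -151; q=6: -163; q=7: -182; q=8: -223; q=9: -289.
Profit is highest at q = 0. Equivalently, the lowest AVC in the table is 146/6 ≈ ¥24.33 at q = 6, and P = ¥9 falls below it — price never covers variable cost, so the firm shuts down and loses only its fixed cost.

q = 0 (shut down); profit = -¥71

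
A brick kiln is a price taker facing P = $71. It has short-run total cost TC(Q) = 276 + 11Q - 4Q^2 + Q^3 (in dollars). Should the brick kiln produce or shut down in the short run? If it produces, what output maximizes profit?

Produce at Q = 6

From TC, MC = TC'(Q) = 11 - 8Q + 3Q^2 and AVC = VC/Q = 11 - 4Q + Q^2.
AVC hits its minimum where MC = AVC, at Q = 2, giving min AVC = 11 - 4·2 + 2^2 = $7.
P = $71 exceeds min AVC = $7, so the firm stays open.
Solving P = MC: -60 - 8Q + 3Q^2 = 0 ⇒ Q = -10/3 or 6. On the upward-sloping branch, Q* = 6.
Check: AVC at Q = 6 is $23 ≤ P, so revenue covers variable cost.
Profit = P·Q − TC = 71·6 − 414 = $12.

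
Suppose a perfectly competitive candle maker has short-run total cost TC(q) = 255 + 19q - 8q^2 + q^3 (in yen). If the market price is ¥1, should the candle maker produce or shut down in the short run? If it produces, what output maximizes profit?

Variable cost is VC = 19q - 8q^2 + q^3, so AVC = VC/q = 19 - 8q + q^2 and MC = dTC/dq = 19 - 16q + 3q^2.
AVC is minimized where dAVC/dq = -8 + 2q = 0, at q = 4; min AVC = 19 - 8·4 + 4^2 = ¥3.
With P < min AVC (¥1 < ¥3), every unit sold adds to the loss.
The firm minimizes its loss by shutting down and losing only its fixed cost of ¥255.

Shut down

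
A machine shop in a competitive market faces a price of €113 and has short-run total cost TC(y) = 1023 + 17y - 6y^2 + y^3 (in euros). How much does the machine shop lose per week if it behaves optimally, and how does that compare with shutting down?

Profit = -€383 at y = 8

AVC = 17 - 6y + y^2 has its minimum €8 at y = 3; price €113 clears that bar, so the firm operates.
With MC = 17 - 12y + 3y^2, P = MC on the upward-sloping part at y* = 8.
TR = 113·8 = 904. TC = 1023 + 264 = 1287. Profit = 904 − 1287 = -€383.
That loss of €383 beats the €1023 the firm would lose by shutting down; producing recovers €640 of fixed cost.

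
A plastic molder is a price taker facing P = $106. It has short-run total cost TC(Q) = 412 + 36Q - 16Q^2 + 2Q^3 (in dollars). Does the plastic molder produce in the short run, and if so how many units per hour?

Variable cost is VC = 36Q - 16Q^2 + 2Q^3, so AVC = VC/Q = 36 - 16Q + 2Q^2 and MC = dTC/dQ = 36 - 32Q + 6Q^2.
AVC hits its minimum where MC = AVC, at Q = 4, giving min AVC = 36 - 16·4 + 2·4^2 = $4.
Since P = $106 ≥ min AVC = $4, price covers variable cost and the firm should produce.
Set P = MC: 106 = 36 - 32Q + 6Q^2 → -70 - 32Q + 6Q^2 = 0. The roots are Q = -5/3 and Q = 7; the profit-maximizing output is on the rising part of MC, so Q* = 7.
Check: AVC at Q = 7 is $22 ≤ P, so revenue covers variable cost.
Profit = P·Q − TC = 106·7 − 566 = $176.

Produce at Q = 7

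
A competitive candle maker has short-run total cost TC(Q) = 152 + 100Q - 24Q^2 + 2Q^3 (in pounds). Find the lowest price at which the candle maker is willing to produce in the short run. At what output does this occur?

The shutdown price is the minimum of AVC. VC = 100Q - 24Q^2 + 2Q^3, so AVC = 100 - 24Q + 2Q^2.
dAVC/dQ = -24 + 4Q = 0 gives Q = 6. min AVC = 100 - 24·6 + 2·6^2 = 28.
The firm shuts down for any P below £28.

£28 per unit, at Q = 6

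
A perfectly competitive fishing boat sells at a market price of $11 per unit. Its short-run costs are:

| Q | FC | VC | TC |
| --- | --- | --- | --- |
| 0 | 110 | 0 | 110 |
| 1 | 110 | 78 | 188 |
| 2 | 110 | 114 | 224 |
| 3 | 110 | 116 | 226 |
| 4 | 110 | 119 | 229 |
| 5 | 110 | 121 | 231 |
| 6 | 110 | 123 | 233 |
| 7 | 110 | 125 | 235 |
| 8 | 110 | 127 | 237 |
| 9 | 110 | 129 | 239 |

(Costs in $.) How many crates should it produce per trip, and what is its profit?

Q = 0 (shut down); profit = -$110

Compute π = P·Q − TC at each output: Q=0: -110; Q=1: -177; Q=2: -202; Q=3: -193; Q=4: -185; Q=5: -176; Q=6: -167; Q=7: -158; Q=8: -149; Q=9: -140.
Profit is highest at Q = 0. Equivalently, the lowest AVC in the table is 129/9 ≈ $14.33 at Q = 9, and P = $11 falls below it — price never covers variable cost, so the firm shuts down and loses only its fixed cost.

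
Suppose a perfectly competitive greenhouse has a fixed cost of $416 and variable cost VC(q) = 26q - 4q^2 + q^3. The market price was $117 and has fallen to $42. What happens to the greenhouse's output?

Output falls from 7 to 4

MC = 26 - 8q + 3q^2; the shutdown threshold is min AVC = $22 (at q = 2).
At P = $117 ≥ min AVC, set P = MC on the rising branch: q = 7.
At P = $42 ≥ min AVC, set P = MC: q = 4. The firm stays open but cuts output.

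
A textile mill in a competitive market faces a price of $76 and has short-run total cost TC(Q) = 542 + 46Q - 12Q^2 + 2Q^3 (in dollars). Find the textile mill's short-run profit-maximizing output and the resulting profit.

Profit = -$342 at Q = 5

AVC = 46 - 12Q + 2Q^2 has its minimum $28 at Q = 3; price $76 clears that bar, so the firm operates.
With MC = 46 - 24Q + 6Q^2, P = MC on the upward-sloping part at Q* = 5.
TR = 76·5 = 380. TC = 542 + 180 = 722. Profit = 380 − 722 = -$342.
That loss of $342 beats the $542 the firm would lose by shutting down; producing recovers $200 of fixed cost.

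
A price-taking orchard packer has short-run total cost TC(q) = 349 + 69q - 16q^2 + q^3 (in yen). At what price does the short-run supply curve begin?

¥5 per unit

The shutdown price is the minimum of AVC. VC = 69q - 16q^2 + q^3, so AVC = 69 - 16q + q^2.
dAVC/dq = -16 + 2q = 0 gives q = 8. min AVC = 69 - 16·8 + 8^2 = 5.
For P < ¥5 the firm produces nothing.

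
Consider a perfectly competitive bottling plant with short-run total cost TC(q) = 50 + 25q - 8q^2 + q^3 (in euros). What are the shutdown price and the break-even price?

Shutdown price = min AVC. AVC = 25 - 8q + q^2, with vertex at q = 4 and minimum €9.
ATC = 50/q + 25 - 8q + q^2. Setting dATC/dq = −50/q^2 − 8 + 2q = 0 gives q = 5 (since 2·5^3 − 8·5^2 = 50).
min ATC = 50/5 + 25 − 8·5 + 5^2 = €20. That is the break-even price.
Between these two prices the firm operates at a loss; above €20 it earns a profit.

Shutdown price = €9; break-even price = €20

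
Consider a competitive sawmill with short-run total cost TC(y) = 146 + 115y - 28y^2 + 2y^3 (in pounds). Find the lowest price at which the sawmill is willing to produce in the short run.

Short-run supply begins at min AVC. From VC = 115y - 28y^2 + 2y^3, AVC = 115 - 28y + 2y^2.
At the minimum of AVC, MC = AVC. MC = 115 - 56y + 6y^2; setting MC = AVC gives 4y^2 - 28y = 0, so y = 7. min AVC = 17.
For P < £17 the firm produces nothing.

£17 per unit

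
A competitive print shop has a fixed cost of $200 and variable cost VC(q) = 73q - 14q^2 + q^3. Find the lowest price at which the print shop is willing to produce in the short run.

Short-run supply begins at min AVC. From VC = 73q - 14q^2 + q^3, AVC = 73 - 14q + q^2.
At the minimum of AVC, MC = AVC. MC = 73 - 28q + 3q^2; setting MC = AVC gives 2q^2 - 14q = 0, so q = 7. min AVC = 24.
For P < $24 the firm produces nothing.

$24 per unit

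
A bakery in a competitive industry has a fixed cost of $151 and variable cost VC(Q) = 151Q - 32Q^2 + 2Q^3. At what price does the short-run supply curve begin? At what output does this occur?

$23 per unit, at Q = 8

The shutdown price is the minimum of AVC. VC = 151Q - 32Q^2 + 2Q^3, so AVC = 151 - 32Q + 2Q^2.
dAVC/dQ = -32 + 4Q = 0 gives Q = 8. min AVC = 151 - 32·8 + 2·8^2 = 23.
The firm shuts down for any P below $23.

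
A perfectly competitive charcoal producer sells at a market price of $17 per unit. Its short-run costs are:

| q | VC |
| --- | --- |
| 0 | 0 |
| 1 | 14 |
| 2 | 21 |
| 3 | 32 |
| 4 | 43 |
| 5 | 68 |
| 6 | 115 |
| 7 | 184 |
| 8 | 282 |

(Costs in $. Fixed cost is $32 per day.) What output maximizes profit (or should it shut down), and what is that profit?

Tabulate TR − TC: q=0: -32; q=1: -29; q=2: -19; q=3: -13; q=4: -7; q=5: -15; q=6: -45; q=7: -97; q=8: -178.
Profit is maximized at q = 4. AVC there is 43/4 = $10.75 ≤ P, so producing beats shutting down (which would give -$32).

q = 4; profit = -$7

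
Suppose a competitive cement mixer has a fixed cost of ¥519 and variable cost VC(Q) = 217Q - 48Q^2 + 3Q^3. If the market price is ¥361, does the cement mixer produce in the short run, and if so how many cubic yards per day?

Produce at Q = 12

Strip out fixed cost: VC = 217Q - 48Q^2 + 3Q^3. Then AVC = 217 - 48Q + 3Q^2 and MC = 217 - 96Q + 9Q^2.
AVC is minimized where dAVC/dQ = -48 + 6Q = 0, at Q = 8; min AVC = 217 - 48·8 + 3·8^2 = ¥25.
P = ¥361 exceeds min AVC = ¥25, so the firm stays open.
Solving P = MC: -144 - 96Q + 9Q^2 = 0 ⇒ Q = -4/3 or 12. On the upward-sloping branch, Q* = 12.
Check: AVC at Q = 12 is ¥73 ≤ P, so revenue covers variable cost.
Profit = P·Q − TC = 361·12 − 1395 = ¥2937.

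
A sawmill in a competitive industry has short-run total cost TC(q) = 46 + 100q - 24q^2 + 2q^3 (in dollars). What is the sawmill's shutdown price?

$28 per unit

The firm shuts down when price falls below the minimum of average variable cost. AVC = VC/q = 100 - 24q + 2q^2.
dAVC/dq = -24 + 4q = 0 gives q = 6. min AVC = 100 - 24·6 + 2·6^2 = 28.
So the shutdown price is $28.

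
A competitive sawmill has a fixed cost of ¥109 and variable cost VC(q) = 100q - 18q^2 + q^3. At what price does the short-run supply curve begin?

The shutdown price is the minimum of AVC. VC = 100q - 18q^2 + q^3, so AVC = 100 - 18q + q^2.
At the minimum of AVC, MC = AVC. MC = 100 - 36q + 3q^2; setting MC = AVC gives 2q^2 - 18q = 0, so q = 9. min AVC = 19.
The firm shuts down for any P below ¥19.

¥19 per unit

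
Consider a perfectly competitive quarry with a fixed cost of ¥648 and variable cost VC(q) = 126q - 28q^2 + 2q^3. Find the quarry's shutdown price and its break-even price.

AVC = 126 - 28q + 2q^2; minimized at q = 7, giving min AVC = ¥28. That is the shutdown price.
ATC = 648/q + 126 - 28q + 2q^2. Setting dATC/dq = −648/q^2 − 28 + 4q = 0 gives q = 9 (since 4·9^3 − 28·9^2 = 648).
min ATC = 648/9 + 126 − 28·9 + 2·9^2 = ¥108. That is the break-even price.
Between these two prices the firm operates at a loss; above ¥108 it earns a profit.

Shutdown price = ¥28; break-even price = ¥108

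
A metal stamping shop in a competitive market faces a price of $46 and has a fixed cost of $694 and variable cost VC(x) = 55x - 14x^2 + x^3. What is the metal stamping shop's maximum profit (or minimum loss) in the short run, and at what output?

AVC = 55 - 14x + x^2 has its minimum $6 at x = 7; price $46 clears that bar, so the firm operates.
With MC = 55 - 28x + 3x^2, P = MC on the upward-sloping part at x* = 9.
TR = 46·9 = 414. TC = 694 + 90 = 784. Profit = 414 − 784 = -$370.
That loss of $370 beats the $694 the firm would lose by shutting down; producing recovers $324 of fixed cost.

Profit = -$370 at x = 9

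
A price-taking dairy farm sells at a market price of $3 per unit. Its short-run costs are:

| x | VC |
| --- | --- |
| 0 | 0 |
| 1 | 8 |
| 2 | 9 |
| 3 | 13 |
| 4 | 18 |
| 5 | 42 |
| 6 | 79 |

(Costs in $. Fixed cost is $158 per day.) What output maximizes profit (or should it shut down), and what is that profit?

Profit at each row (π = 3x − TC): x=0: -158; x=1: -163; x=2: -161; x=3: -162; x=4: -164; x=5: -185; x=6: -219.
Profit is highest at x = 0. Equivalently, the lowest AVC in the table is 13/3 ≈ $4.33 at x = 3, and P = $3 falls below it — price never covers variable cost, so the firm shuts down and loses only its fixed cost.

x = 0 (shut down); profit = -$158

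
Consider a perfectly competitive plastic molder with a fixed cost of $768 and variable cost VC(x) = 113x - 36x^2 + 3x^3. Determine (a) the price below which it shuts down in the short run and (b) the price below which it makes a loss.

AVC = 113 - 36x + 3x^2; minimized at x = 6, giving min AVC = $5. That is the shutdown price.
ATC = 768/x + 113 - 36x + 3x^2. Setting dATC/dx = −768/x^2 − 36 + 6x = 0 gives x = 8 (since 6·8^3 − 36·8^2 = 768).
min ATC = 768/8 + 113 − 36·8 + 3·8^2 = $113. That is the break-even price.
Between these two prices the firm operates at a loss; above $113 it earns a profit.

Shutdown price = $5; break-even price = $113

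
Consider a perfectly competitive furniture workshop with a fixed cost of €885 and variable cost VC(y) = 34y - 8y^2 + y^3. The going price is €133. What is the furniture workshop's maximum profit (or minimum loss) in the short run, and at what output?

AVC = 34 - 8y + y^2; min AVC = €18 at y = 4. Since P = €133 ≥ min AVC, the firm produces.
With MC = 34 - 16y + 3y^2, P = MC on the upward-sloping part at y* = 9.
TR = 133·9 = 1197. TC = 885 + 387 = 1272. Profit = 1197 − 1272 = -€75.
By producing, the firm covers all variable cost plus €810 of fixed cost; shutting down would lose the full €885.

Profit = -€75 at y = 9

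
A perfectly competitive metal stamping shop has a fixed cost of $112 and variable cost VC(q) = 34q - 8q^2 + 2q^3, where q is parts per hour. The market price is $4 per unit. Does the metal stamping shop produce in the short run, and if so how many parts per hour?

Variable cost is VC = 34q - 8q^2 + 2q^3, so AVC = VC/q = 34 - 8q + 2q^2 and MC = dTC/dq = 34 - 16q + 6q^2.
AVC hits its minimum where MC = AVC, at q = 2, giving min AVC = 34 - 8·2 + 2·2^2 = $26.
P = $4 lies below min AVC = $26; no output level covers variable cost.
Shutting down limits the loss to fixed cost, $112.

Shut down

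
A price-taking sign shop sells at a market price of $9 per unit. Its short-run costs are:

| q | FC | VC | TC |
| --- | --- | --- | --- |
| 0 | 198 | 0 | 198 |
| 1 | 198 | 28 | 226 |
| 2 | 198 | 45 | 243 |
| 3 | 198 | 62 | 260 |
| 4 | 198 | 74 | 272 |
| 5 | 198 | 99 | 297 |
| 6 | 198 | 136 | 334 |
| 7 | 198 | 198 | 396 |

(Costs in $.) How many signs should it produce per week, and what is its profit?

Profit at each row (π = 9q − TC): q=0: -198; q=1: -217; q=2: -225; q=3: -233; q=4: -236; q=5: -252; q=6: -280; q=7: -333.
Profit is highest at q = 0. Equivalently, the lowest AVC in the table is 74/4 ≈ $18.50 at q = 4, and P = $9 falls below it — price never covers variable cost, so the firm shuts down and loses only its fixed cost.

q = 0 (shut down); profit = -$198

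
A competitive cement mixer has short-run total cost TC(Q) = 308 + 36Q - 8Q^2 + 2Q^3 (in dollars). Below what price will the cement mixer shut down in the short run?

Short-run supply begins at min AVC. From VC = 36Q - 8Q^2 + 2Q^3, AVC = 36 - 8Q + 2Q^2.
At the minimum of AVC, MC = AVC. MC = 36 - 16Q + 6Q^2; setting MC = AVC gives 4Q^2 - 8Q = 0, so Q = 2. min AVC = 28.
The firm shuts down for any P below $28.

$28 per unit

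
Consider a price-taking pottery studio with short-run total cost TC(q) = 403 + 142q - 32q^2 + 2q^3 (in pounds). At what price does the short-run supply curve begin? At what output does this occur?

£14 per unit, at q = 8

The firm shuts down when price falls below the minimum of average variable cost. AVC = VC/q = 142 - 32q + 2q^2.
dAVC/dq = -32 + 4q = 0 gives q = 8. min AVC = 142 - 32·8 + 2·8^2 = 14.
For P < £14 the firm produces nothing.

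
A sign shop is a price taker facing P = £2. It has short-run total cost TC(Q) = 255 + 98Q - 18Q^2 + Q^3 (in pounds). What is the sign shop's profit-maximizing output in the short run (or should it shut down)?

Shut down

From TC, MC = TC'(Q) = 98 - 36Q + 3Q^2 and AVC = VC/Q = 98 - 18Q + Q^2.
AVC hits its minimum where MC = AVC, at Q = 9, giving min AVC = 98 - 18·9 + 9^2 = £17.
Since P = £2 < min AVC = £17, price fails to cover variable cost at any output.
Best response: produce nothing and absorb the £255 fixed cost.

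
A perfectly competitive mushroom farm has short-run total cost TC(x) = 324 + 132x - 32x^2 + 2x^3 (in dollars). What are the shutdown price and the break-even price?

Shutdown price = $4; break-even price = $42

AVC = 132 - 32x + 2x^2; minimized at x = 8, giving min AVC = $4. That is the shutdown price.
ATC = 324/x + 132 - 32x + 2x^2. Setting dATC/dx = −324/x^2 − 32 + 4x = 0 gives x = 9 (since 4·9^3 − 32·9^2 = 324).
min ATC = 324/9 + 132 − 32·9 + 2·9^2 = $42. That is the break-even price.
For $4 ≤ P < $42 the firm produces at a loss; below $4 it shuts down.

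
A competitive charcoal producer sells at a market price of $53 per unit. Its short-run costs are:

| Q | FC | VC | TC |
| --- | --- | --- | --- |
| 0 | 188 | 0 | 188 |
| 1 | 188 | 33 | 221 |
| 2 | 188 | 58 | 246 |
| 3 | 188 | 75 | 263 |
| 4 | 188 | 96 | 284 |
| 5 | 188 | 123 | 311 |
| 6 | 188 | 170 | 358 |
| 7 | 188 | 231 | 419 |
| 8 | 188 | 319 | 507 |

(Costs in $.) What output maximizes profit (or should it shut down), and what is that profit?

Tabulate TR − TC: Q=0: -188; Q=1: -168; Q=2: -140; Q=3: -104; Q=4: -72; Q=5: -46; Q=6: -40; Q=7: -48; Q=8: -83.
Profit is maximized at Q = 6. AVC there is 170/6 = $28.33 ≤ P, so producing beats shutting down (which would give -$188).

Q = 6; profit = -$40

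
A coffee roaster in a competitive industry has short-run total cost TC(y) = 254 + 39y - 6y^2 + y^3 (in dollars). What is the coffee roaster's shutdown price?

The firm shuts down when price falls below the minimum of average variable cost. AVC = VC/y = 39 - 6y + y^2.
At the minimum of AVC, MC = AVC. MC = 39 - 12y + 3y^2; setting MC = AVC gives 2y^2 - 6y = 0, so y = 3. min AVC = 30.
The firm shuts down for any P below $30.

$30 per unit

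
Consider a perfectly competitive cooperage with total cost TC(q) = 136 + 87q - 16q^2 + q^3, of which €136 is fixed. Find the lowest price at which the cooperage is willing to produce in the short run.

€23 per unit

The shutdown price is the minimum of AVC. VC = 87q - 16q^2 + q^3, so AVC = 87 - 16q + q^2.
At the minimum of AVC, MC = AVC. MC = 87 - 32q + 3q^2; setting MC = AVC gives 2q^2 - 16q = 0, so q = 8. min AVC = 23.
The firm shuts down for any P below €23.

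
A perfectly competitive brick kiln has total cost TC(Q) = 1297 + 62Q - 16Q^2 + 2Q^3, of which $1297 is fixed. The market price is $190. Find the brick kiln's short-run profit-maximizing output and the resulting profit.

AVC = 62 - 16Q + 2Q^2; min AVC = $30 at Q = 4. Since P = $190 ≥ min AVC, the firm produces.
MC = 62 - 32Q + 6Q^2. Setting P = MC and taking the root on the rising branch gives Q* = 8.
TR = 190·8 = 1520. TC = 1297 + 496 = 1793. Profit = 1520 − 1793 = -$273.
That loss of $273 beats the $1297 the firm would lose by shutting down; producing recovers $1024 of fixed cost.

Profit = -$273 at Q = 8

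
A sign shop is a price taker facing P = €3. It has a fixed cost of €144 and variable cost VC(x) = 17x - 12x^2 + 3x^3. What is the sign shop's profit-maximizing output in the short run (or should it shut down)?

Shut down

Strip out fixed cost: VC = 17x - 12x^2 + 3x^3. Then AVC = 17 - 12x + 3x^2 and MC = 17 - 24x + 9x^2.
AVC is minimized where dAVC/dx = -12 + 6x = 0, at x = 2; min AVC = 17 - 12·2 + 3·2^2 = €5.
With P < min AVC (€3 < €5), every unit sold adds to the loss.
The firm minimizes its loss by shutting down and losing only its fixed cost of €144.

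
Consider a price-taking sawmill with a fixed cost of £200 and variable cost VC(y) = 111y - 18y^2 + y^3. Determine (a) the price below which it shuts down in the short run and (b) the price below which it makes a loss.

Shutdown price = £30; break-even price = £51

Shutdown price = min AVC. AVC = 111 - 18y + y^2, with vertex at y = 9 and minimum £30.
ATC = 200/y + 111 - 18y + y^2. Setting dATC/dy = −200/y^2 − 18 + 2y = 0 gives y = 10 (since 2·10^3 − 18·10^2 = 200).
min ATC = 200/10 + 111 − 18·10 + 10^2 = £51. That is the break-even price.
Between these two prices the firm operates at a loss; above £51 it earns a profit.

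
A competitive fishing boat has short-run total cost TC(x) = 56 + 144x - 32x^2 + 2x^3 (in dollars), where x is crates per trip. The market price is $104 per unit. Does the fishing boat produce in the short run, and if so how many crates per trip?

Strip out fixed cost: VC = 144x - 32x^2 + 2x^3. Then AVC = 144 - 32x + 2x^2 and MC = 144 - 64x + 6x^2.
AVC hits its minimum where MC = AVC, at x = 8, giving min AVC = 144 - 32·8 + 2·8^2 = $16.
Because $104 ≥ $16, revenue can cover variable cost; the firm operates.
P = MC gives 40 - 64x + 6x^2 = 0, with roots 2/3 and 10. Take the larger (rising MC): x* = 10.
Check: AVC at x = 10 is $24 ≤ P, so revenue covers variable cost.
Profit = P·x − TC = 104·10 − 296 = $744.

Produce at x = 10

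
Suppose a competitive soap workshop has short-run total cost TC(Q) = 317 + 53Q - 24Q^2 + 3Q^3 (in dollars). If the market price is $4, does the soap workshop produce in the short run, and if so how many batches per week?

Strip out fixed cost: VC = 53Q - 24Q^2 + 3Q^3. Then AVC = 53 - 24Q + 3Q^2 and MC = 53 - 48Q + 9Q^2.
AVC hits its minimum where MC = AVC, at Q = 4, giving min AVC = 53 - 24·4 + 3·4^2 = $5.
With P < min AVC ($4 < $5), every unit sold adds to the loss.
Shutting down limits the loss to fixed cost, $317.

Shut down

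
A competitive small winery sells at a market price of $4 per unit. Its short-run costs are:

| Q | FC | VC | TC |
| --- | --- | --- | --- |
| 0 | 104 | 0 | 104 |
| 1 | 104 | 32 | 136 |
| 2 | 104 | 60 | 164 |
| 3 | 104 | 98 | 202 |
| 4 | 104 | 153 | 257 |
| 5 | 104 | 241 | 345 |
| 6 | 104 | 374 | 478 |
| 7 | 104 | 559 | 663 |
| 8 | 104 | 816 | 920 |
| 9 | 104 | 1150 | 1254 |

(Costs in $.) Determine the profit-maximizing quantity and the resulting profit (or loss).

Profit at each row (π = 4Q − TC): Q=0: -104; Q=1: -132; Q=2: -156; Q=3: -190; Q=4: -241; Q=5: -325; Q=6: -454; Q=7: -635; Q=8: -888; Q=9: -1218.
Profit is highest at Q = 0. Equivalently, the lowest AVC in the table is 60/2 ≈ $30 at Q = 2, and P = $4 falls below it — price never covers variable cost, so the firm shuts down and loses only its fixed cost.

Q = 0 (shut down); profit = -$104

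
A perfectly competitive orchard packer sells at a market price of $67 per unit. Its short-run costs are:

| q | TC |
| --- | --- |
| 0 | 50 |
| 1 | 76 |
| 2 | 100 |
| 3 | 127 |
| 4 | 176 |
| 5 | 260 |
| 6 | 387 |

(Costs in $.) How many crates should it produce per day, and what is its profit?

q = 4; profit = $92

Profit at each row (π = 67q − TC): q=0: -50; q=1: -9; q=2: 34; q=3: 74; q=4: 92; q=5: 75; q=6: 15.
Profit is maximized at q = 4. AVC there is 126/4 = $31.50 ≤ P, so producing beats shutting down (which would give -$50).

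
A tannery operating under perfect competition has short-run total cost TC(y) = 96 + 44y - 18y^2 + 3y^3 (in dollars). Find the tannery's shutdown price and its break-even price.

AVC = 44 - 18y + 3y^2; minimized at y = 3, giving min AVC = $17. That is the shutdown price.
ATC = 96/y + 44 - 18y + 3y^2. Setting dATC/dy = −96/y^2 − 18 + 6y = 0 gives y = 4 (since 6·4^3 − 18·4^2 = 96).
min ATC = 96/4 + 44 − 18·4 + 3·4^2 = $44. That is the break-even price.
For $17 ≤ P < $44 the firm produces at a loss; below $17 it shuts down.

Shutdown price = $17; break-even price = $44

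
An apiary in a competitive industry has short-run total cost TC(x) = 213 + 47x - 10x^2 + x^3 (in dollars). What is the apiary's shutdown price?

$22 per unit

Short-run supply begins at min AVC. From VC = 47x - 10x^2 + x^3, AVC = 47 - 10x + x^2.
dAVC/dx = -10 + 2x = 0 gives x = 5. min AVC = 47 - 10·5 + 5^2 = 22.
The firm shuts down for any P below $22.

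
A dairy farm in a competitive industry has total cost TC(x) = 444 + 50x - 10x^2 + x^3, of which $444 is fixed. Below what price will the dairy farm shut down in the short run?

The firm shuts down when price falls below the minimum of average variable cost. AVC = VC/x = 50 - 10x + x^2.
dAVC/dx = -10 + 2x = 0 gives x = 5. min AVC = 50 - 10·5 + 5^2 = 25.
The firm shuts down for any P below $25.

$25 per unit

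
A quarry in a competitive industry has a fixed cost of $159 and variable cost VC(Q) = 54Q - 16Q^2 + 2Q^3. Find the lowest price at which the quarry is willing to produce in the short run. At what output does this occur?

$22 per unit, at Q = 4

The shutdown price is the minimum of AVC. VC = 54Q - 16Q^2 + 2Q^3, so AVC = 54 - 16Q + 2Q^2.
dAVC/dQ = -16 + 4Q = 0 gives Q = 4. min AVC = 54 - 16·4 + 2·4^2 = 22.
The firm shuts down for any P below $22.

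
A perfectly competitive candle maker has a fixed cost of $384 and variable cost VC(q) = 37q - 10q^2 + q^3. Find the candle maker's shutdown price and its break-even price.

Shutdown price = $12; break-even price = $69

Shutdown price = min AVC. AVC = 37 - 10q + q^2, with vertex at q = 5 and minimum $12.
ATC = 384/q + 37 - 10q + q^2. Setting dATC/dq = −384/q^2 − 10 + 2q = 0 gives q = 8 (since 2·8^3 − 10·8^2 = 384).
min ATC = 384/8 + 37 − 10·8 + 8^2 = $69. That is the break-even price.
For $12 ≤ P < $69 the firm produces at a loss; below $12 it shuts down.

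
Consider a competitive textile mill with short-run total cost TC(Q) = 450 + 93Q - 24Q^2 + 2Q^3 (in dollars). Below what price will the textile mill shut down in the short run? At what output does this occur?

The firm shuts down when price falls below the minimum of average variable cost. AVC = VC/Q = 93 - 24Q + 2Q^2.
dAVC/dQ = -24 + 4Q = 0 gives Q = 6. min AVC = 93 - 24·6 + 2·6^2 = 21.
So the shutdown price is $21.

$21 per unit, at Q = 6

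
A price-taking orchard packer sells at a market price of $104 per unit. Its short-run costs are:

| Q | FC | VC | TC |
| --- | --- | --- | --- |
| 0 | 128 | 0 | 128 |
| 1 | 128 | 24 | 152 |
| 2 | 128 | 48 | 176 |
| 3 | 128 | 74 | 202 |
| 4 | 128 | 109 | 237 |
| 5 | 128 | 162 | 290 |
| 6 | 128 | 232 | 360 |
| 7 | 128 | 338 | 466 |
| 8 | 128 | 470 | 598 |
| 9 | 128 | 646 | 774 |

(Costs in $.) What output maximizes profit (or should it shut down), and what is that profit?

Q = 6; profit = $264

Tabulate TR − TC: Q=0: -128; Q=1: -48; Q=2: 32; Q=3: 110; Q=4: 179; Q=5: 230; Q=6: 264; Q=7: 262; Q=8: 234; Q=9: 162.
Profit is maximized at Q = 6. AVC there is 232/6 = $38.67 ≤ P, so producing beats shutting down (which would give -$128).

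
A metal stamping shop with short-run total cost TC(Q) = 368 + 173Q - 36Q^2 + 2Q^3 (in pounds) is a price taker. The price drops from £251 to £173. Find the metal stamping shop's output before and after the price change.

MC = 173 - 72Q + 6Q^2; the shutdown threshold is min AVC = £11 (at Q = 9).
With P = £251 above the shutdown price, P = MC gives Q = 13.
At P = £173 ≥ min AVC, set P = MC: Q = 12. The firm stays open but cuts output.

Output falls from 13 to 12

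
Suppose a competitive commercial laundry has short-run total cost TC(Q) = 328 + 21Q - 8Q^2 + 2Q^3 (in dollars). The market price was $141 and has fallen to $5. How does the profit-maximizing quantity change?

Output falls from 6 to 0 (the firm shuts down)

AVC = 21 - 8Q + 2Q^2, minimized at Q = 2 where min AVC = $13. MC = 21 - 16Q + 6Q^2.
At P = $141 ≥ min AVC, set P = MC on the rising branch: Q = 6.
At P = $5 < min AVC = $13, price no longer covers variable cost at any output, so the firm shuts down: Q = 0.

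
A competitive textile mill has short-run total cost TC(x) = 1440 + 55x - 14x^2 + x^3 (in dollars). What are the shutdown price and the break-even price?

Shutdown price = min AVC. AVC = 55 - 14x + x^2, with vertex at x = 7 and minimum $6.
ATC = 1440/x + 55 - 14x + x^2. Setting dATC/dx = −1440/x^2 − 14 + 2x = 0 gives x = 12 (since 2·12^3 − 14·12^2 = 1440).
min ATC = 1440/12 + 55 − 14·12 + 12^2 = $151. That is the break-even price.
Between these two prices the firm operates at a loss; above $151 it earns a profit.

Shutdown price = $6; break-even price = $151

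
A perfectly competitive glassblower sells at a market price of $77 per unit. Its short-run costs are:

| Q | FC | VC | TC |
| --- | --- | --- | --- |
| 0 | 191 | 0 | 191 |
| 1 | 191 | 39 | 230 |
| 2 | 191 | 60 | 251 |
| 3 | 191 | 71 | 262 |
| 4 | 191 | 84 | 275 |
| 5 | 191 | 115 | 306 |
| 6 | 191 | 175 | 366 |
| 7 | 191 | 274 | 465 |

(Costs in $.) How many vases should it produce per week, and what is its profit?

Compute π = P·Q − TC at each output: Q=0: -191; Q=1: -153; Q=2: -97; Q=3: -31; Q=4: 33; Q=5: 79; Q=6: 96; Q=7: 74.
Profit is maximized at Q = 6. AVC there is 175/6 = $29.17 ≤ P, so producing beats shutting down (which would give -$191).

Q = 6; profit = $96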